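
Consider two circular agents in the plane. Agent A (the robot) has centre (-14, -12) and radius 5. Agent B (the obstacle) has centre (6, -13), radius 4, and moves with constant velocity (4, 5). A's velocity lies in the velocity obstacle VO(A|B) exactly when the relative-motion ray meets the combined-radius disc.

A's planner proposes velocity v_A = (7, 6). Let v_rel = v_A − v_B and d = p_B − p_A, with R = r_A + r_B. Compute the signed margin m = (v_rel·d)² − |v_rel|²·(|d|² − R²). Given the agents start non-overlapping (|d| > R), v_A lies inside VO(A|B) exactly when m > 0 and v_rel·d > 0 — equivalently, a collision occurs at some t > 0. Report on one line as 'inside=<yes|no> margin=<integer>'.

d = (20, -1),  |d|² = 401;  R = 5+4 = 9,  c = 401−9² = 320
v_rel = (3, 1),  |v_rel|² = 10;  v_rel·d = (3)·(20) + (1)·(-1) = 59
10·t² − 118·t + 320 = 0  ⇒  m = 59² − 10·320 = 281
m = 281 > 0,  v_rel·d = 59 > 0  ⇒  inside

inside=yes margin=281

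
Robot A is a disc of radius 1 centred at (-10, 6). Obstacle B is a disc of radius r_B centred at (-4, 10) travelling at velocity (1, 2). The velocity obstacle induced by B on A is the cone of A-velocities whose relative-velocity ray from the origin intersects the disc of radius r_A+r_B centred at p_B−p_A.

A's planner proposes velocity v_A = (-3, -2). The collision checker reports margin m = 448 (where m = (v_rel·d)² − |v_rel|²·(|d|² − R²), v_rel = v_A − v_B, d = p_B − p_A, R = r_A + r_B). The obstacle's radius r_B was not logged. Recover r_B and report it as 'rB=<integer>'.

m = 448
d = (6, 4);  v_rel = (-4, -4),  |v_rel|² = 32
v_rel×d = (-4)·(4) − (-4)·(6) = 8
since m = R²·32 − 8²:  R² = (64 + 448) / 32 = 16
R = √16 = 4  ⇒  r_B = 4 − 1 = 3

rB=3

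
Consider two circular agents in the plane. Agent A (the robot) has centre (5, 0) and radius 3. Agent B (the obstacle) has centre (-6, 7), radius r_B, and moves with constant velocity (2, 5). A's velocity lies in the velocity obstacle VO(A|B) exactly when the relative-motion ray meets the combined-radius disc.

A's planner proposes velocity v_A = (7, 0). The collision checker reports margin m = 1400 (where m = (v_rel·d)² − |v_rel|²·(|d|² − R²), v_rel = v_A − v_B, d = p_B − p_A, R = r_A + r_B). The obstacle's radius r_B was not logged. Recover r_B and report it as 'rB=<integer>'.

m = 1400
d = (-11, 7);  v_rel = (5, -5),  |v_rel|² = 50
v_rel×d = (5)·(7) − (-5)·(-11) = -20
since m = R²·50 − (-20)²:  R² = (400 + 1400) / 50 = 36
R = √36 = 6  ⇒  r_B = 6 − 3 = 3

rB=3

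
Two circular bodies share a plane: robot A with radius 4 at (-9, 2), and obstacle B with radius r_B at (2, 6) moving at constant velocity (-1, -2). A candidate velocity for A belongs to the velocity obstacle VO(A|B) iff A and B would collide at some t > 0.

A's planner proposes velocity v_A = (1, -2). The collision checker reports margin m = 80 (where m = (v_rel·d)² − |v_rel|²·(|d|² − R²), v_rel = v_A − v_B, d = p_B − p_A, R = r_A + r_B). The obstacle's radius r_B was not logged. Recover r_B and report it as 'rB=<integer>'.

m = 80
d = (11, 4);  v_rel = (2, 0),  |v_rel|² = 4
v_rel×d = (2)·(4) − (0)·(11) = 8
since m = R²·4 − 8²:  R² = (64 + 80) / 4 = 36
R = √36 = 6  ⇒  r_B = 6 − 4 = 2

rB=2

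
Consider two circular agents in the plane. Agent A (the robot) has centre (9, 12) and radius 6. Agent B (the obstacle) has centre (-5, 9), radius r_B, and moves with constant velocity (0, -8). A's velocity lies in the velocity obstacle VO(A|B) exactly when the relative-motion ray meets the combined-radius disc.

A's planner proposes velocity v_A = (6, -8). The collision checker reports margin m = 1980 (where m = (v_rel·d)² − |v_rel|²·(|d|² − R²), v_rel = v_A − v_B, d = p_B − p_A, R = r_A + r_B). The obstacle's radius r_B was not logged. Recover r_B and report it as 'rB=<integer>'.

m = 1980
d = (-14, -3);  v_rel = (6, 0),  |v_rel|² = 36
v_rel×d = (6)·(-3) − (0)·(-14) = -18
since m = R²·36 − (-18)²:  R² = (324 + 1980) / 36 = 64
R = √64 = 8  ⇒  r_B = 8 − 6 = 2

rB=2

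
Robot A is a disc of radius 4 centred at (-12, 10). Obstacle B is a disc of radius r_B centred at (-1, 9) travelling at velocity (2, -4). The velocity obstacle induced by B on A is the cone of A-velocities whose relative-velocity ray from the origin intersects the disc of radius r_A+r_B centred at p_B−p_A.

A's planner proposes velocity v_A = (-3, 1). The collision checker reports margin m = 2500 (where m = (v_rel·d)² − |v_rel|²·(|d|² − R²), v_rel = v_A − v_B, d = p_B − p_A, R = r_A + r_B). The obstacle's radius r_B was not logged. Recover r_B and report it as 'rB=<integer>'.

m = 2500
d = (11, -1);  v_rel = (-5, 5),  |v_rel|² = 50
v_rel×d = (-5)·(-1) − (5)·(11) = -50
since m = R²·50 − (-50)²:  R² = (2500 + 2500) / 50 = 100
R = √100 = 10  ⇒  r_B = 10 − 4 = 6

rB=6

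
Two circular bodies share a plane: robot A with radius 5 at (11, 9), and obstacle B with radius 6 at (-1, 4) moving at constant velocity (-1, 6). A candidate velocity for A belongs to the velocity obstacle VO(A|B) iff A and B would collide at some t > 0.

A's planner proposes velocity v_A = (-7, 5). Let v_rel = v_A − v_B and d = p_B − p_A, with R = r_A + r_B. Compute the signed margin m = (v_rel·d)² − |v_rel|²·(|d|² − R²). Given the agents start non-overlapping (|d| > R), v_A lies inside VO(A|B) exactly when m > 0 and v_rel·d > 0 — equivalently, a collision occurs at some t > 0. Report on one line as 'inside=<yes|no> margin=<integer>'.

d = (-12, -5),  |d|² = 169;  R = 5+6 = 11,  c = 169−11² = 48
v_rel = (-6, -1),  |v_rel|² = 37;  v_rel·d = (-6)·(-12) + (-1)·(-5) = 77
37·t² − 154·t + 48 = 0  ⇒  m = 77² − 37·48 = 4153
m = 4153 > 0,  v_rel·d = 77 > 0  ⇒  inside

inside=yes margin=4153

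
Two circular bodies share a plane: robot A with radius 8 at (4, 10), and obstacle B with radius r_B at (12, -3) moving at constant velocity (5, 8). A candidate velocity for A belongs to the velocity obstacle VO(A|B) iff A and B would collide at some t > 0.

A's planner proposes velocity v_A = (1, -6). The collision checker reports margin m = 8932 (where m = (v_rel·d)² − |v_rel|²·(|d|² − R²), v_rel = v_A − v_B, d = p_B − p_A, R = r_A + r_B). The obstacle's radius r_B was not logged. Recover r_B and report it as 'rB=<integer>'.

m = 8932
d = (8, -13);  v_rel = (-4, -14),  |v_rel|² = 212
v_rel×d = (-4)·(-13) − (-14)·(8) = 164
since m = R²·212 − 164²:  R² = (26896 + 8932) / 212 = 169
R = √169 = 13  ⇒  r_B = 13 − 8 = 5

rB=5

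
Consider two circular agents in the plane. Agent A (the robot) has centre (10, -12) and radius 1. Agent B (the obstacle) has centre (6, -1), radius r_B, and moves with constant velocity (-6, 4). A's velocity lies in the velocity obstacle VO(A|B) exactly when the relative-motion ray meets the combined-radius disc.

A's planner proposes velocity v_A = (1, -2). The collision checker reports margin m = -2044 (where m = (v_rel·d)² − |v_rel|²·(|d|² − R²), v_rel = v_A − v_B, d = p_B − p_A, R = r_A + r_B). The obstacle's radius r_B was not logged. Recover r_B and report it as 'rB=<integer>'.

m = -2044
d = (-4, 11);  v_rel = (7, -6),  |v_rel|² = 85
v_rel×d = (7)·(11) − (-6)·(-4) = 53
since m = R²·85 − 53²:  R² = (2809 + -2044) / 85 = 9
R = √9 = 3  ⇒  r_B = 3 − 1 = 2

rB=2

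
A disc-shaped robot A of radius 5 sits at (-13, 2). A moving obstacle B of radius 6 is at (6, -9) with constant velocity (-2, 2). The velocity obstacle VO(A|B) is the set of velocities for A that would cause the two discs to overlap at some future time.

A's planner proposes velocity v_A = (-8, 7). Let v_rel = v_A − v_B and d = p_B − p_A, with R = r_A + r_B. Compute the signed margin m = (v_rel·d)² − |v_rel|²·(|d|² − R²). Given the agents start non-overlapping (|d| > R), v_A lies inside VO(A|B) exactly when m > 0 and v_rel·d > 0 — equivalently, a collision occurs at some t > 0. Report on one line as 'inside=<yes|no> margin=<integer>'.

d = (19, -11),  |d|² = 482;  R = 5+6 = 11,  c = 482−11² = 361
v_rel = (-6, 5),  |v_rel|² = 61;  v_rel·d = (-6)·(19) + (5)·(-11) = -169
61·t² + 338·t + 361 = 0  ⇒  m = (-169)² − 61·361 = 6540
m = 6540 > 0,  v_rel·d = -169 < 0  ⇒  outside

inside=no margin=6540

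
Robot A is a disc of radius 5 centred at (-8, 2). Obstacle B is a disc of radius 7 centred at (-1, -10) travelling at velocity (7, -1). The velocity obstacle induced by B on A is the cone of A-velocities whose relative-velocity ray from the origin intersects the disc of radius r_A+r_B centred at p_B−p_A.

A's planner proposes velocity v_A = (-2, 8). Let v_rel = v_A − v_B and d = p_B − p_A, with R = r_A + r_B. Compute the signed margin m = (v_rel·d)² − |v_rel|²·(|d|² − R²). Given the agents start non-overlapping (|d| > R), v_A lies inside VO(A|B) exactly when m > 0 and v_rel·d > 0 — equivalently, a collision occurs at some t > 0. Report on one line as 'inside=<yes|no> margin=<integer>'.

d = (7, -12),  |d|² = 193;  R = 5+7 = 12,  c = 193−12² = 49
v_rel = (-9, 9),  |v_rel|² = 162;  v_rel·d = (-9)·(7) + (9)·(-12) = -171
162·t² + 342·t + 49 = 0  ⇒  m = (-171)² − 162·49 = 21303
m = 21303 > 0,  v_rel·d = -171 < 0  ⇒  outside

inside=no margin=21303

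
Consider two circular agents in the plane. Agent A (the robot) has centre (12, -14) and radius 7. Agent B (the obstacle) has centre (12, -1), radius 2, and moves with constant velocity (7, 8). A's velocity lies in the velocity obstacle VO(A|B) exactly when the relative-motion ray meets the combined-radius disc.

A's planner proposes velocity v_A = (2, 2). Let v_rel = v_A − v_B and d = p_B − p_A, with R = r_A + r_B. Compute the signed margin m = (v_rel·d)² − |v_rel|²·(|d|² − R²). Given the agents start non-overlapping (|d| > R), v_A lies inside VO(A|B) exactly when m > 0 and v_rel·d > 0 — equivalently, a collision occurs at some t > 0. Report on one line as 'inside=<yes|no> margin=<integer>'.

d = (0, 13),  |d|² = 169;  R = 7+2 = 9,  c = 169−9² = 88
v_rel = (-5, -6),  |v_rel|² = 61;  v_rel·d = (-5)·(0) + (-6)·(13) = -78
61·t² + 156·t + 88 = 0  ⇒  m = (-78)² − 61·88 = 716
m = 716 > 0,  v_rel·d = -78 < 0  ⇒  outside

inside=no margin=716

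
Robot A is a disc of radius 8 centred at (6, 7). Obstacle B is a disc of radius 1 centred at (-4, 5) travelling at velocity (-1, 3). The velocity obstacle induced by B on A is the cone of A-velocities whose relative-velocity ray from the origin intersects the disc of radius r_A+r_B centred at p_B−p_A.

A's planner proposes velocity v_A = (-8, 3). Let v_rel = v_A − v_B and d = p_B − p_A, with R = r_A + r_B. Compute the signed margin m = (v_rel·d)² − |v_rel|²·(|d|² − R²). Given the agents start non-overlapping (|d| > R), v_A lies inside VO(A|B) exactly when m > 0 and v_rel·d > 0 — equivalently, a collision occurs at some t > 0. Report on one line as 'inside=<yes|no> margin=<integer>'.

d = (-10, -2),  |d|² = 104;  R = 8+1 = 9,  c = 104−9² = 23
v_rel = (-7, 0),  |v_rel|² = 49;  v_rel·d = (-7)·(-10) + (0)·(-2) = 70
49·t² − 140·t + 23 = 0  ⇒  m = 70² − 49·23 = 3773
m = 3773 > 0,  v_rel·d = 70 > 0  ⇒  inside

inside=yes margin=3773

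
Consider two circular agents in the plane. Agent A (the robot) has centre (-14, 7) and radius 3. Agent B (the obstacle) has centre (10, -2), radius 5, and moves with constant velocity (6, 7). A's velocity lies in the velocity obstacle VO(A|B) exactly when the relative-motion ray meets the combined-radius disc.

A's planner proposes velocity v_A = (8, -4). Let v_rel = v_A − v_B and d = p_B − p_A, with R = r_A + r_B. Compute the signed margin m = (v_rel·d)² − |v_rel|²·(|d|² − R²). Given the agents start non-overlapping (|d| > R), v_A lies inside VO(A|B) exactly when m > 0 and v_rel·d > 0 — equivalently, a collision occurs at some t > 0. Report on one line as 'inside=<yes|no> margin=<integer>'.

d = (24, -9),  |d|² = 657;  R = 3+5 = 8,  c = 657−8² = 593
v_rel = (2, -11),  |v_rel|² = 125;  v_rel·d = (2)·(24) + (-11)·(-9) = 147
125·t² − 294·t + 593 = 0  ⇒  m = 147² − 125·593 = -52516
m = -52516 < 0,  v_rel·d = 147 > 0  ⇒  outside

inside=no margin=-52516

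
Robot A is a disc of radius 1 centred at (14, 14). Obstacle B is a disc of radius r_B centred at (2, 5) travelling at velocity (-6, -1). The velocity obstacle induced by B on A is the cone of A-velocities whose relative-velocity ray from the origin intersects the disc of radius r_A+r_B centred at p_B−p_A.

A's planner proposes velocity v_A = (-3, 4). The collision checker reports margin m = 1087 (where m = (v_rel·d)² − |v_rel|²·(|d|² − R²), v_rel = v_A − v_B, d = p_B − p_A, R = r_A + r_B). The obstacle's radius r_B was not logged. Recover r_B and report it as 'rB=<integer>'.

m = 1087
d = (-12, -9);  v_rel = (3, 5),  |v_rel|² = 34
v_rel×d = (3)·(-9) − (5)·(-12) = 33
since m = R²·34 − 33²:  R² = (1089 + 1087) / 34 = 64
R = √64 = 8  ⇒  r_B = 8 − 1 = 7

rB=7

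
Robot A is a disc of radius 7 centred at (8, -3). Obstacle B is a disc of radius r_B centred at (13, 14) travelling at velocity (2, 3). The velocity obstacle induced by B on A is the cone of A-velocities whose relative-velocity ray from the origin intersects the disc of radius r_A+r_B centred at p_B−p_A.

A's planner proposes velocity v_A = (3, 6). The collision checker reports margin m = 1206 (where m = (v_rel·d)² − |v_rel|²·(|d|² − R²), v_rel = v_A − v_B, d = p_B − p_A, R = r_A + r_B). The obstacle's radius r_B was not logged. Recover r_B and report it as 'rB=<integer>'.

m = 1206
d = (5, 17);  v_rel = (1, 3),  |v_rel|² = 10
v_rel×d = (1)·(17) − (3)·(5) = 2
since m = R²·10 − 2²:  R² = (4 + 1206) / 10 = 121
R = √121 = 11  ⇒  r_B = 11 − 7 = 4

rB=4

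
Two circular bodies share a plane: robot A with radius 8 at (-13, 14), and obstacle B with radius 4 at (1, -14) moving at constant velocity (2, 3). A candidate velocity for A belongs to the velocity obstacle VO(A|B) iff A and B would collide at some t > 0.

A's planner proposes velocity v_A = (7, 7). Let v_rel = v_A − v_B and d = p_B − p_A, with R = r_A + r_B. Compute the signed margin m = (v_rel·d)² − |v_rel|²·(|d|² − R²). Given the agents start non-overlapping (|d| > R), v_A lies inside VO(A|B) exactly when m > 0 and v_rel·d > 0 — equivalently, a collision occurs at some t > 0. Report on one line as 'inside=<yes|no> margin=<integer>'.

d = (14, -28),  |d|² = 980;  R = 8+4 = 12,  c = 980−12² = 836
v_rel = (5, 4),  |v_rel|² = 41;  v_rel·d = (5)·(14) + (4)·(-28) = -42
41·t² + 84·t + 836 = 0  ⇒  m = (-42)² − 41·836 = -32512
m = -32512 < 0,  v_rel·d = -42 < 0  ⇒  outside

inside=no margin=-32512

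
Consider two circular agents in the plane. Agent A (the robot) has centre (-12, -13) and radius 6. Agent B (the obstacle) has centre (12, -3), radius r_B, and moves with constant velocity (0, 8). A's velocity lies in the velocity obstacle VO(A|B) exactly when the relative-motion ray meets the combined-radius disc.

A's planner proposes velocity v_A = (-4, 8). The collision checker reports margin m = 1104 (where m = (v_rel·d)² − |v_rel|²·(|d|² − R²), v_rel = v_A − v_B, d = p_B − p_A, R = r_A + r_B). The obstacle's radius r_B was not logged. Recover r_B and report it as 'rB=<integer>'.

m = 1104
d = (24, 10);  v_rel = (-4, 0),  |v_rel|² = 16
v_rel×d = (-4)·(10) − (0)·(24) = -40
since m = R²·16 − (-40)²:  R² = (1600 + 1104) / 16 = 169
R = √169 = 13  ⇒  r_B = 13 − 6 = 7

rB=7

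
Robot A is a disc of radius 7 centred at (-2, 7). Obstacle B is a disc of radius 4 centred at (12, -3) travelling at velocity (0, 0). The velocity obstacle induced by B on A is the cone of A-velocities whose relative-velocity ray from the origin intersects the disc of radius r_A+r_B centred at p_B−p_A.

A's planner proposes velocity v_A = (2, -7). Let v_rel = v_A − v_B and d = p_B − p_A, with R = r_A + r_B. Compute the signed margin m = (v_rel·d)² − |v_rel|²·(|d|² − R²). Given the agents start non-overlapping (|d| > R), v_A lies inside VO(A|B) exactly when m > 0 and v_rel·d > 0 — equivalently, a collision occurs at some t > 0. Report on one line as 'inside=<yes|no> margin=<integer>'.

d = (14, -10),  |d|² = 296;  R = 7+4 = 11,  c = 296−11² = 175
v_rel = (2, -7),  |v_rel|² = 53;  v_rel·d = (2)·(14) + (-7)·(-10) = 98
53·t² − 196·t + 175 = 0  ⇒  m = 98² − 53·175 = 329
m = 329 > 0,  v_rel·d = 98 > 0  ⇒  inside

inside=yes margin=329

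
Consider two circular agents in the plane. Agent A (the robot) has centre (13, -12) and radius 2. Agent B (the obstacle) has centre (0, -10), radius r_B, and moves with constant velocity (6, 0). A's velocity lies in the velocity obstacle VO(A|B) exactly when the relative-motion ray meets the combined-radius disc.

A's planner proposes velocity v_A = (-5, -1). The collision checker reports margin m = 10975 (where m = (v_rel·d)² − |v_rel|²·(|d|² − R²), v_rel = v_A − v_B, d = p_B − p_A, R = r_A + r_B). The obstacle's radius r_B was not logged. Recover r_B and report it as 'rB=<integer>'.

m = 10975
d = (-13, 2);  v_rel = (-11, -1),  |v_rel|² = 122
v_rel×d = (-11)·(2) − (-1)·(-13) = -35
since m = R²·122 − (-35)²:  R² = (1225 + 10975) / 122 = 100
R = √100 = 10  ⇒  r_B = 10 − 2 = 8

rB=8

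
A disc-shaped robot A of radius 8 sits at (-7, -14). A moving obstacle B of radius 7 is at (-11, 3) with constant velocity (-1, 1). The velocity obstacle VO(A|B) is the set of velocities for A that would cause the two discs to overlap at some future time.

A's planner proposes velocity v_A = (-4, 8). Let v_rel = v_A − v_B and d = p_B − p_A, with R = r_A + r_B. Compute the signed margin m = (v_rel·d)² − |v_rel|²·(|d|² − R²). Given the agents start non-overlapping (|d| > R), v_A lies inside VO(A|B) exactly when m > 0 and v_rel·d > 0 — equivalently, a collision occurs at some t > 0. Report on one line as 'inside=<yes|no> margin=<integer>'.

d = (-4, 17),  |d|² = 305;  R = 8+7 = 15,  c = 305−15² = 80
v_rel = (-3, 7),  |v_rel|² = 58;  v_rel·d = (-3)·(-4) + (7)·(17) = 131
58·t² − 262·t + 80 = 0  ⇒  m = 131² − 58·80 = 12521
m = 12521 > 0,  v_rel·d = 131 > 0  ⇒  inside

inside=yes margin=12521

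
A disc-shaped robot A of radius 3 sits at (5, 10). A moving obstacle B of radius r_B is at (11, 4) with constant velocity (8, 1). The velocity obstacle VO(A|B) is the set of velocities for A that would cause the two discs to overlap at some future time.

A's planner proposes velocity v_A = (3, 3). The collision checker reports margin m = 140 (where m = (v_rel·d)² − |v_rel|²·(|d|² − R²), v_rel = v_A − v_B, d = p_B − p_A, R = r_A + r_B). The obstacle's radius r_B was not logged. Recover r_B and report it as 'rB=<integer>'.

m = 140
d = (6, -6);  v_rel = (-5, 2),  |v_rel|² = 29
v_rel×d = (-5)·(-6) − (2)·(6) = 18
since m = R²·29 − 18²:  R² = (324 + 140) / 29 = 16
R = √16 = 4  ⇒  r_B = 4 − 3 = 1

rB=1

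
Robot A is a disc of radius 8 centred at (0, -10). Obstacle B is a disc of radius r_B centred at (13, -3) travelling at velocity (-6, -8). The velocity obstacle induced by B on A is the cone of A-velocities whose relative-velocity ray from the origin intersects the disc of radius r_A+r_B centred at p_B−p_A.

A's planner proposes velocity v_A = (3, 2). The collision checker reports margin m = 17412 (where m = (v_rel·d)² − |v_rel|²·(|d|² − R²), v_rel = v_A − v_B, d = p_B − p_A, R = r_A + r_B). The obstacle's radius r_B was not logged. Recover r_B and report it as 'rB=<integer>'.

m = 17412
d = (13, 7);  v_rel = (9, 10),  |v_rel|² = 181
v_rel×d = (9)·(7) − (10)·(13) = -67
since m = R²·181 − (-67)²:  R² = (4489 + 17412) / 181 = 121
R = √121 = 11  ⇒  r_B = 11 − 8 = 3

rB=3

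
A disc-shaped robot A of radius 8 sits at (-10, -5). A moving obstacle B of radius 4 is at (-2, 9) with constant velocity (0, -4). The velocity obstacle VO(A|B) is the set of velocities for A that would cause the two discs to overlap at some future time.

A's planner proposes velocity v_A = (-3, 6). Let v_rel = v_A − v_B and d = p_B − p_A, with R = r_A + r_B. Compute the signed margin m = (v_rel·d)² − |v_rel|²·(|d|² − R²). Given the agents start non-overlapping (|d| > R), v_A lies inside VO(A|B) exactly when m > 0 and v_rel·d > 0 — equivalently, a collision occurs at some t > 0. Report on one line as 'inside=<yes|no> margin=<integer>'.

d = (8, 14),  |d|² = 260;  R = 8+4 = 12,  c = 260−12² = 116
v_rel = (-3, 10),  |v_rel|² = 109;  v_rel·d = (-3)·(8) + (10)·(14) = 116
109·t² − 232·t + 116 = 0  ⇒  m = 116² − 109·116 = 812
m = 812 > 0,  v_rel·d = 116 > 0  ⇒  inside

inside=yes margin=812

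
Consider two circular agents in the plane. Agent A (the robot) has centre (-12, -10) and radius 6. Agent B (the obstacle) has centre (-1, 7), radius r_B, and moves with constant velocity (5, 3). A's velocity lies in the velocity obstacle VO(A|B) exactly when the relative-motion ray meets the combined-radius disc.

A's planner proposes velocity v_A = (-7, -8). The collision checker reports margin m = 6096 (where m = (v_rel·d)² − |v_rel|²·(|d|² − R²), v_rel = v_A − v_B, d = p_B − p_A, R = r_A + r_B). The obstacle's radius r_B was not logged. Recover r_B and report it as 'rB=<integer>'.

m = 6096
d = (11, 17);  v_rel = (-12, -11),  |v_rel|² = 265
v_rel×d = (-12)·(17) − (-11)·(11) = -83
since m = R²·265 − (-83)²:  R² = (6889 + 6096) / 265 = 49
R = √49 = 7  ⇒  r_B = 7 − 6 = 1

rB=1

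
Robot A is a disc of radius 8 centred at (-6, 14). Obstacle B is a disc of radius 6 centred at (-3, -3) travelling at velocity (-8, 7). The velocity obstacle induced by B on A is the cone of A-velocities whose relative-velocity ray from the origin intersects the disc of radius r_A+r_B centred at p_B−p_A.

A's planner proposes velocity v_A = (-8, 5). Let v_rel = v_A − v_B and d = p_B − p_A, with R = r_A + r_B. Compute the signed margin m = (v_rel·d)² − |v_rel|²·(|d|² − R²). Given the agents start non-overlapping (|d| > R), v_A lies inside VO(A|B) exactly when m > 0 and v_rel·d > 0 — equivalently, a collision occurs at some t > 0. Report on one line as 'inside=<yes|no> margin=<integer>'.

d = (3, -17),  |d|² = 298;  R = 8+6 = 14,  c = 298−14² = 102
v_rel = (0, -2),  |v_rel|² = 4;  v_rel·d = (0)·(3) + (-2)·(-17) = 34
4·t² − 68·t + 102 = 0  ⇒  m = 34² − 4·102 = 748
m = 748 > 0,  v_rel·d = 34 > 0  ⇒  inside

inside=yes margin=748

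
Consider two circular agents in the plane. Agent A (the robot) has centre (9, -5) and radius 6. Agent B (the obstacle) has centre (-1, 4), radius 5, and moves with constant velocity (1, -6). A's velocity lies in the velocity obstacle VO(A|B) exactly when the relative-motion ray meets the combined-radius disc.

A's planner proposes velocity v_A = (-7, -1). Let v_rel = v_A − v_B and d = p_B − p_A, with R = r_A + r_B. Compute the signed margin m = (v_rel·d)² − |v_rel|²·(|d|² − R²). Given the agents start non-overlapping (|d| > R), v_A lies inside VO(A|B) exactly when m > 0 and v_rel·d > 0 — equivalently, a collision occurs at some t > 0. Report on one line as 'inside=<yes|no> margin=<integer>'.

d = (-10, 9),  |d|² = 181;  R = 6+5 = 11,  c = 181−11² = 60
v_rel = (-8, 5),  |v_rel|² = 89;  v_rel·d = (-8)·(-10) + (5)·(9) = 125
89·t² − 250·t + 60 = 0  ⇒  m = 125² − 89·60 = 10285
m = 10285 > 0,  v_rel·d = 125 > 0  ⇒  inside

inside=yes margin=10285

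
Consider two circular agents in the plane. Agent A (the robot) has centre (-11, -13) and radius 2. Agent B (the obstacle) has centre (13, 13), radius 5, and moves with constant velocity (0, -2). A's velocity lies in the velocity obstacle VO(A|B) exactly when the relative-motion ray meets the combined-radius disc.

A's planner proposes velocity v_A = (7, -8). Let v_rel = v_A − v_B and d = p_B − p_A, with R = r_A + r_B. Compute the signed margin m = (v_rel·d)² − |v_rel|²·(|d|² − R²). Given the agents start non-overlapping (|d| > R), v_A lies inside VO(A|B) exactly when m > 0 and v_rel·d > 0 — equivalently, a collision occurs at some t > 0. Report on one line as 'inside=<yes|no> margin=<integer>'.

d = (24, 26),  |d|² = 1252;  R = 2+5 = 7,  c = 1252−7² = 1203
v_rel = (7, -6),  |v_rel|² = 85;  v_rel·d = (7)·(24) + (-6)·(26) = 12
85·t² − 24·t + 1203 = 0  ⇒  m = 12² − 85·1203 = -102111
m = -102111 < 0,  v_rel·d = 12 > 0  ⇒  outside

inside=no margin=-102111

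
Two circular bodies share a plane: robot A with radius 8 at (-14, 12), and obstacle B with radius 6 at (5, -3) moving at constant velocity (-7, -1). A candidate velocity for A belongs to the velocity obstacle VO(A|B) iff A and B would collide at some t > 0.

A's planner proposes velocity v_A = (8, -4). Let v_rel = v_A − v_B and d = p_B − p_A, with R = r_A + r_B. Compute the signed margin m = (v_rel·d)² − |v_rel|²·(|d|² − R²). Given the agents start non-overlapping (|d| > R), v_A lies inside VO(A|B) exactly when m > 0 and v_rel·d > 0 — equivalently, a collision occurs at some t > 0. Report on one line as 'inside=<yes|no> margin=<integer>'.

d = (19, -15),  |d|² = 586;  R = 8+6 = 14,  c = 586−14² = 390
v_rel = (15, -3),  |v_rel|² = 234;  v_rel·d = (15)·(19) + (-3)·(-15) = 330
234·t² − 660·t + 390 = 0  ⇒  m = 330² − 234·390 = 17640
m = 17640 > 0,  v_rel·d = 330 > 0  ⇒  inside

inside=yes margin=17640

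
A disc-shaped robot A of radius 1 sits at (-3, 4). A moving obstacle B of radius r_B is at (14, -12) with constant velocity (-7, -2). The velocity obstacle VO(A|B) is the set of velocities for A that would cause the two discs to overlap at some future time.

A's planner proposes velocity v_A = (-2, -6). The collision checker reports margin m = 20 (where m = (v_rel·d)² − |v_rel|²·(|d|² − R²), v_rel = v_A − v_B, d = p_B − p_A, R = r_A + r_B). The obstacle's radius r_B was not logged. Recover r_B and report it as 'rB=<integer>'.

m = 20
d = (17, -16);  v_rel = (5, -4),  |v_rel|² = 41
v_rel×d = (5)·(-16) − (-4)·(17) = -12
since m = R²·41 − (-12)²:  R² = (144 + 20) / 41 = 4
R = √4 = 2  ⇒  r_B = 2 − 1 = 1

rB=1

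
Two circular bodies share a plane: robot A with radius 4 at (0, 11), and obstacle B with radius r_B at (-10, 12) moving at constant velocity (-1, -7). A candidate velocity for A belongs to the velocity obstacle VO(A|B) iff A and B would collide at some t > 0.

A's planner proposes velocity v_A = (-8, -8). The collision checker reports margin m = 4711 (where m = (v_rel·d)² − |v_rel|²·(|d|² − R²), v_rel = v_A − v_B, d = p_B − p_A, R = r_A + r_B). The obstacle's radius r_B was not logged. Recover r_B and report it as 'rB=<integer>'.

m = 4711
d = (-10, 1);  v_rel = (-7, -1),  |v_rel|² = 50
v_rel×d = (-7)·(1) − (-1)·(-10) = -17
since m = R²·50 − (-17)²:  R² = (289 + 4711) / 50 = 100
R = √100 = 10  ⇒  r_B = 10 − 4 = 6

rB=6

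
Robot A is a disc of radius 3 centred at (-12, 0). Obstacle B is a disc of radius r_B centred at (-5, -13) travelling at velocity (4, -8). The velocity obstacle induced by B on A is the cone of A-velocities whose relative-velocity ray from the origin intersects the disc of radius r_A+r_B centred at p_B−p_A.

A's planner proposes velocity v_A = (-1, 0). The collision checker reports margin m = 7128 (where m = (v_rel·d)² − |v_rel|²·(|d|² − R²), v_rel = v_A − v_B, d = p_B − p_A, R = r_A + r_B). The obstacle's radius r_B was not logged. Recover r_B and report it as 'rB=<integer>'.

m = 7128
d = (7, -13);  v_rel = (-5, 8),  |v_rel|² = 89
v_rel×d = (-5)·(-13) − (8)·(7) = 9
since m = R²·89 − 9²:  R² = (81 + 7128) / 89 = 81
R = √81 = 9  ⇒  r_B = 9 − 3 = 6

rB=6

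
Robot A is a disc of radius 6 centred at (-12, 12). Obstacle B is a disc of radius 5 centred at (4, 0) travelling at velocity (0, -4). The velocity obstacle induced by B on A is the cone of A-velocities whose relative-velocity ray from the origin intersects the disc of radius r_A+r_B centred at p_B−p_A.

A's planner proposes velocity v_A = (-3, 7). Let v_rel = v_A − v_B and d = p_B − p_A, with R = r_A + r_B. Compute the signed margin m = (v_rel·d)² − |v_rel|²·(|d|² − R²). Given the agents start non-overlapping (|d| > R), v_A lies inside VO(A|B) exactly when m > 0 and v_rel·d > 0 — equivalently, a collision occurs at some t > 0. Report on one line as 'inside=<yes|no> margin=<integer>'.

d = (16, -12),  |d|² = 400;  R = 6+5 = 11,  c = 400−11² = 279
v_rel = (-3, 11),  |v_rel|² = 130;  v_rel·d = (-3)·(16) + (11)·(-12) = -180
130·t² + 360·t + 279 = 0  ⇒  m = (-180)² − 130·279 = -3870
m = -3870 < 0,  v_rel·d = -180 < 0  ⇒  outside

inside=no margin=-3870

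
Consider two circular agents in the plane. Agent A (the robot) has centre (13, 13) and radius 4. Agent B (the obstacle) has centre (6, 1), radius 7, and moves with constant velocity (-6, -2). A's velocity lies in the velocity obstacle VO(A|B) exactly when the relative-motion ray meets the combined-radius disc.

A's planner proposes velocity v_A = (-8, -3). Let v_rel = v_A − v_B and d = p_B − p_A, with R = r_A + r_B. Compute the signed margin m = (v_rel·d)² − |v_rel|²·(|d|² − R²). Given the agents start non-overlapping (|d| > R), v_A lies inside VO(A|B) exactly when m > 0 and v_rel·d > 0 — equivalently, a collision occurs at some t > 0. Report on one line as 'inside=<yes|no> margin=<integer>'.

d = (-7, -12),  |d|² = 193;  R = 4+7 = 11,  c = 193−11² = 72
v_rel = (-2, -1),  |v_rel|² = 5;  v_rel·d = (-2)·(-7) + (-1)·(-12) = 26
5·t² − 52·t + 72 = 0  ⇒  m = 26² − 5·72 = 316
m = 316 > 0,  v_rel·d = 26 > 0  ⇒  inside

inside=yes margin=316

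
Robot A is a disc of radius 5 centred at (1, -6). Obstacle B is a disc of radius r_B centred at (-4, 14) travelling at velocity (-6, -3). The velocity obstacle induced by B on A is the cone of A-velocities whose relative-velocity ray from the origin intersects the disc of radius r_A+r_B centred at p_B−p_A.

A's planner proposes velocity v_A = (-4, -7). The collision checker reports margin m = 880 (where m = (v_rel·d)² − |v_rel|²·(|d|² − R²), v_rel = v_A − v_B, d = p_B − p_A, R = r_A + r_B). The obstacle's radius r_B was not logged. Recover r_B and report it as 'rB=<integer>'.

m = 880
d = (-5, 20);  v_rel = (2, -4),  |v_rel|² = 20
v_rel×d = (2)·(20) − (-4)·(-5) = 20
since m = R²·20 − 20²:  R² = (400 + 880) / 20 = 64
R = √64 = 8  ⇒  r_B = 8 − 5 = 3

rB=3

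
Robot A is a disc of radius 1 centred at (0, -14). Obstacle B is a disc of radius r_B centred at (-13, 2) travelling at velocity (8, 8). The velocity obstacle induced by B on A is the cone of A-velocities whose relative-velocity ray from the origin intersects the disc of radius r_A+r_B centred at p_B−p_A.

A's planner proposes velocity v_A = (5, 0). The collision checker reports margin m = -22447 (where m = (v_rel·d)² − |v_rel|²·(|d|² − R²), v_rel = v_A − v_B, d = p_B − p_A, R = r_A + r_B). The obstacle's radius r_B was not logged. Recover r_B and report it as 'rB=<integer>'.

m = -22447
d = (-13, 16);  v_rel = (-3, -8),  |v_rel|² = 73
v_rel×d = (-3)·(16) − (-8)·(-13) = -152
since m = R²·73 − (-152)²:  R² = (23104 + -22447) / 73 = 9
R = √9 = 3  ⇒  r_B = 3 − 1 = 2

rB=2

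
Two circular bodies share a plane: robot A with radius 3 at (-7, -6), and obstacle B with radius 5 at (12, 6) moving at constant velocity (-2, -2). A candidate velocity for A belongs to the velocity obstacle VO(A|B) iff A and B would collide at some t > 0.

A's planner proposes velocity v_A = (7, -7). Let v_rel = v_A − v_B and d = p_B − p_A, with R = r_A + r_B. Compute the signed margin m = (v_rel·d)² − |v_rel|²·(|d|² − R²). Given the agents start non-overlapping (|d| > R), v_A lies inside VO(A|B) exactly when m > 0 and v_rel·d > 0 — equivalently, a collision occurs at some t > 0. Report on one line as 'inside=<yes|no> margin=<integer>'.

d = (19, 12),  |d|² = 505;  R = 3+5 = 8,  c = 505−8² = 441
v_rel = (9, -5),  |v_rel|² = 106;  v_rel·d = (9)·(19) + (-5)·(12) = 111
106·t² − 222·t + 441 = 0  ⇒  m = 111² − 106·441 = -34425
m = -34425 < 0,  v_rel·d = 111 > 0  ⇒  outside

inside=no margin=-34425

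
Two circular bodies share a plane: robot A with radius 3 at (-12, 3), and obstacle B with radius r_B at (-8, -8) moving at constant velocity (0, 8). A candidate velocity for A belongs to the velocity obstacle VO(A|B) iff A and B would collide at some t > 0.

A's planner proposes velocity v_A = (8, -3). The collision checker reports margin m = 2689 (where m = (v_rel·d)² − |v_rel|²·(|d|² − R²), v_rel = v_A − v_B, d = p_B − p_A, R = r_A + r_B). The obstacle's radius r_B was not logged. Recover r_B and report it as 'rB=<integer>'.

m = 2689
d = (4, -11);  v_rel = (8, -11),  |v_rel|² = 185
v_rel×d = (8)·(-11) − (-11)·(4) = -44
since m = R²·185 − (-44)²:  R² = (1936 + 2689) / 185 = 25
R = √25 = 5  ⇒  r_B = 5 − 3 = 2

rB=2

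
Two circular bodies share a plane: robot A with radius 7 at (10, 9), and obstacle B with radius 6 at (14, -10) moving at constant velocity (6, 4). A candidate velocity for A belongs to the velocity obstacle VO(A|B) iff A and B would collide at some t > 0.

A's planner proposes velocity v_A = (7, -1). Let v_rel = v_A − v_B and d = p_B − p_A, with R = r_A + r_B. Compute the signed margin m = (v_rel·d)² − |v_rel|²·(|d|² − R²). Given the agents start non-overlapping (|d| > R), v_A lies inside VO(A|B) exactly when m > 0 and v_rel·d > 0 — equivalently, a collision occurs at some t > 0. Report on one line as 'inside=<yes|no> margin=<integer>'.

d = (4, -19),  |d|² = 377;  R = 7+6 = 13,  c = 377−13² = 208
v_rel = (1, -5),  |v_rel|² = 26;  v_rel·d = (1)·(4) + (-5)·(-19) = 99
26·t² − 198·t + 208 = 0  ⇒  m = 99² − 26·208 = 4393
m = 4393 > 0,  v_rel·d = 99 > 0  ⇒  inside

inside=yes margin=4393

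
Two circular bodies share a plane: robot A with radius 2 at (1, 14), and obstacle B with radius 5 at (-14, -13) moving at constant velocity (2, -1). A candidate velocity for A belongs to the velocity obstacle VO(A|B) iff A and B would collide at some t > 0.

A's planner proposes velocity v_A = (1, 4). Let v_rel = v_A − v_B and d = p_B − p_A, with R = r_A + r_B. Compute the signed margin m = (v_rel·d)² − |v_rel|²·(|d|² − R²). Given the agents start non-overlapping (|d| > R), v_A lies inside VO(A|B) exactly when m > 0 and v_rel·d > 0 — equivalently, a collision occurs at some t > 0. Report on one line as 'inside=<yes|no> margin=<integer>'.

d = (-15, -27),  |d|² = 954;  R = 2+5 = 7,  c = 954−7² = 905
v_rel = (-1, 5),  |v_rel|² = 26;  v_rel·d = (-1)·(-15) + (5)·(-27) = -120
26·t² + 240·t + 905 = 0  ⇒  m = (-120)² − 26·905 = -9130
m = -9130 < 0,  v_rel·d = -120 < 0  ⇒  outside

inside=no margin=-9130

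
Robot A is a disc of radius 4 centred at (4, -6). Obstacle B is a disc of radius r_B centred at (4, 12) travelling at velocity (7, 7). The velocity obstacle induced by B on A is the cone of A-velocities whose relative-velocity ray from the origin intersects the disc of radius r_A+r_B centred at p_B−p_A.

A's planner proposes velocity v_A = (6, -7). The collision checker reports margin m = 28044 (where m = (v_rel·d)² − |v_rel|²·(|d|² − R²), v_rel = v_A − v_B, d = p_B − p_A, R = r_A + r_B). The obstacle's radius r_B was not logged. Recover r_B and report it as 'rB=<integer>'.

m = 28044
d = (0, 18);  v_rel = (-1, -14),  |v_rel|² = 197
v_rel×d = (-1)·(18) − (-14)·(0) = -18
since m = R²·197 − (-18)²:  R² = (324 + 28044) / 197 = 144
R = √144 = 12  ⇒  r_B = 12 − 4 = 8

rB=8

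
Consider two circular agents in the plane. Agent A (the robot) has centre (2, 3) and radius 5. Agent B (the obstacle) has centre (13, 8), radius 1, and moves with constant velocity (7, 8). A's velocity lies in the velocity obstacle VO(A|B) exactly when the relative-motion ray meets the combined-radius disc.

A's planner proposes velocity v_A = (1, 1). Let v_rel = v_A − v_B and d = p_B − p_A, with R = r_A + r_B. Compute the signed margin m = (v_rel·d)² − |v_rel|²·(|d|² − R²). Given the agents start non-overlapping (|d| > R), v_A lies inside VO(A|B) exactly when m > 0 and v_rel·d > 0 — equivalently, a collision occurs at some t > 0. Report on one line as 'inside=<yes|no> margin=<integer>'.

d = (11, 5),  |d|² = 146;  R = 5+1 = 6,  c = 146−6² = 110
v_rel = (-6, -7),  |v_rel|² = 85;  v_rel·d = (-6)·(11) + (-7)·(5) = -101
85·t² + 202·t + 110 = 0  ⇒  m = (-101)² − 85·110 = 851
m = 851 > 0,  v_rel·d = -101 < 0  ⇒  outside

inside=no margin=851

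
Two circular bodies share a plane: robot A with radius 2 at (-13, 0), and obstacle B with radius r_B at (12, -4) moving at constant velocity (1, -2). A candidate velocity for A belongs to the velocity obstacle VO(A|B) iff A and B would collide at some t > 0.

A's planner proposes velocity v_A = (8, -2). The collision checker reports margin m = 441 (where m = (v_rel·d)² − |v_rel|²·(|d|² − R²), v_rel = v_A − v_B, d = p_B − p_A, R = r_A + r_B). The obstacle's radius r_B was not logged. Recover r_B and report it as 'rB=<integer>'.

m = 441
d = (25, -4);  v_rel = (7, 0),  |v_rel|² = 49
v_rel×d = (7)·(-4) − (0)·(25) = -28
since m = R²·49 − (-28)²:  R² = (784 + 441) / 49 = 25
R = √25 = 5  ⇒  r_B = 5 − 2 = 3

rB=3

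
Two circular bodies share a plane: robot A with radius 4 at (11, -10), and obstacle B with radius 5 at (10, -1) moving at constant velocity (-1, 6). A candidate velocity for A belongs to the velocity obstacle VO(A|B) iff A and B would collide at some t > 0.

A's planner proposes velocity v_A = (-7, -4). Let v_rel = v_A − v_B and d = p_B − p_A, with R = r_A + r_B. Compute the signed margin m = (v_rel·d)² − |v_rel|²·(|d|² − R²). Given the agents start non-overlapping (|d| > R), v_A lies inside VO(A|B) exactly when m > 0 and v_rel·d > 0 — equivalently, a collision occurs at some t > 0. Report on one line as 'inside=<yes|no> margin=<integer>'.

d = (-1, 9),  |d|² = 82;  R = 4+5 = 9,  c = 82−9² = 1
v_rel = (-6, -10),  |v_rel|² = 136;  v_rel·d = (-6)·(-1) + (-10)·(9) = -84
136·t² + 168·t + 1 = 0  ⇒  m = (-84)² − 136·1 = 6920
m = 6920 > 0,  v_rel·d = -84 < 0  ⇒  outside

inside=no margin=6920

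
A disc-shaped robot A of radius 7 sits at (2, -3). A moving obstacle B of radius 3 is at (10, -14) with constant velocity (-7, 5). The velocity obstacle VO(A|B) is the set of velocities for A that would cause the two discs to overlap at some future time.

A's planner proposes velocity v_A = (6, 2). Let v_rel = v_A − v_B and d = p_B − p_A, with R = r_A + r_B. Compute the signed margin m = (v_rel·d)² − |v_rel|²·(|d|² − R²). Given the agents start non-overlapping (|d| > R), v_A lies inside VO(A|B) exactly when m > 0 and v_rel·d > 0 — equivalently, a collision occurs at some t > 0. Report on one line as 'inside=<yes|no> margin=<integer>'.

d = (8, -11),  |d|² = 185;  R = 7+3 = 10,  c = 185−10² = 85
v_rel = (13, -3),  |v_rel|² = 178;  v_rel·d = (13)·(8) + (-3)·(-11) = 137
178·t² − 274·t + 85 = 0  ⇒  m = 137² − 178·85 = 3639
m = 3639 > 0,  v_rel·d = 137 > 0  ⇒  inside

inside=yes margin=3639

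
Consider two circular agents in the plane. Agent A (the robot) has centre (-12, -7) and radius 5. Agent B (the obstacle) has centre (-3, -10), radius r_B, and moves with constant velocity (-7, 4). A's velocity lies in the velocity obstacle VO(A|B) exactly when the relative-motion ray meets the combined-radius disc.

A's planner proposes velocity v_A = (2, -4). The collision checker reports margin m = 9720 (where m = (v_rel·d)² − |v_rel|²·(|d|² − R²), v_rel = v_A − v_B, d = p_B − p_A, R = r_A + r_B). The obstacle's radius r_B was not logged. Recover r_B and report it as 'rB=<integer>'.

m = 9720
d = (9, -3);  v_rel = (9, -8),  |v_rel|² = 145
v_rel×d = (9)·(-3) − (-8)·(9) = 45
since m = R²·145 − 45²:  R² = (2025 + 9720) / 145 = 81
R = √81 = 9  ⇒  r_B = 9 − 5 = 4

rB=4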